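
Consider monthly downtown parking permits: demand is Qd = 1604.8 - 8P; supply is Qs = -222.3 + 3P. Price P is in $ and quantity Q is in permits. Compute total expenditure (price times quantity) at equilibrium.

Equating demand and supply, 1604.8 - 8P = -222.3 + 3P gives 11P = 1827.1, so P* = 166.1.
Plugging P* into demand: Q* = 1604.8 - 8(166.1) = 276.
Total expenditure = P* × Q* = 166.1 × 276 = 45843.6.

Total expenditure = 45843.6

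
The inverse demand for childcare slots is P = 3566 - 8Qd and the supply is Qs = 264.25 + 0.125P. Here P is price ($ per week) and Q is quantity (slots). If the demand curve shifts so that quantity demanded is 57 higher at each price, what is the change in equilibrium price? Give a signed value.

Rewriting in direct form: Qd = 445.75 - 0.125P.
Set Qd = Qs: 445.75 - 0.125P = 264.25 + 0.125P, so 181.5 = 0.25P and P* = 726.
From the demand curve, Q* = 445.75 - 0.125(726) = 355.
After the shift, demand is Qd = 502.75 - 0.125P.
The new intersection has 238.5 = 0.25P, i.e. P = 954, Q = 383.5.
ΔP = 954 - 726 = 228.

ΔP = 228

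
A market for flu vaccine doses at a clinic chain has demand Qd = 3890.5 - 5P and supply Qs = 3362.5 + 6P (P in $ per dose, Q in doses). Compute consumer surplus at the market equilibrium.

Consumer surplus = 1332615.025

The market clears where 3890.5 - 5P = 3362.5 + 6P. Rearranging, 11P = 528, hence P* = 48.
Plugging P* into demand: Q* = 3890.5 - 5(48) = 3650.5.
Demand choke price (Qd = 0): P = 3890.5/5 = 778.1. Consumer surplus = ½ × (778.1 - 48) × 3650.5 = 1332615.025.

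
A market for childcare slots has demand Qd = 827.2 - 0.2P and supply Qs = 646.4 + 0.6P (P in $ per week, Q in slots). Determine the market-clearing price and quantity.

The market clears where 827.2 - 0.2P = 646.4 + 0.6P. Rearranging, 0.8P = 180.8, hence P* = 226.
Then Q* = 827.2 - 0.2(226) = 782.

P* = 226, Q* = 782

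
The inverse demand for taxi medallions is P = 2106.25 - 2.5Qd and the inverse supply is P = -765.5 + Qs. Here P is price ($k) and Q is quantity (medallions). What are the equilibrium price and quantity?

Solving each curve for Q: Qd = 842.5 - 0.4P and Qs = 765.5 + P.
Equating demand and supply, 842.5 - 0.4P = 765.5 + P gives 1.4P = 77, so P* = 55.
Then Q* = 842.5 - 0.4(55) = 820.5.

P* = 55, Q* = 820.5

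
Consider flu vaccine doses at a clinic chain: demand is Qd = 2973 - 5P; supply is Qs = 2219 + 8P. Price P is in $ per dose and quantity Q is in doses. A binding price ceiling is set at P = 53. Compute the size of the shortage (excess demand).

Shortage = 65

With P fixed at 53, quantity demanded is 2708 and quantity supplied is 2643.
Shortage = Qd - Qs = 2708 - 2643 = 65.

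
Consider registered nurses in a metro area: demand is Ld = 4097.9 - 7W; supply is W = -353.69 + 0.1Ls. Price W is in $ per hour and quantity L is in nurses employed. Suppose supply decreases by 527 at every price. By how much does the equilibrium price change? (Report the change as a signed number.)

ΔW = 31

In direct form, Ls = 3536.9 + 10W.
Equating demand and supply, 4097.9 - 7W = 3536.9 + 10W gives 17W = 561, so W* = 33.
From the demand curve, L* = 4097.9 - 7(33) = 3866.9.
After the shift, supply is Ls = 3009.9 + 10W.
The new intersection has 1088 = 17W, i.e. W = 64, L = 3649.9.
ΔW = 64 - 33 = 31.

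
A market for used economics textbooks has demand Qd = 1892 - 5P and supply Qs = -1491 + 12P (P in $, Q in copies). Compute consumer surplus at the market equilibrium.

Consumer surplus = 80460.9

Equating demand and supply, 1892 - 5P = -1491 + 12P gives 17P = 3383, so P* = 199.
Plugging P* into demand: Q* = 1892 - 5(199) = 897.
Demand choke price (Qd = 0): P = 1892/5 = 378.4. Consumer surplus = ½ × (378.4 - 199) × 897 = 80460.9.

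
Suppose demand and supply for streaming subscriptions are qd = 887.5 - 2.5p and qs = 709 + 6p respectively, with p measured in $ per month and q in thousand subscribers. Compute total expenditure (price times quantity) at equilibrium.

At equilibrium qd = qs, so 887.5 - 2.5p = 709 + 6p; collecting terms, 178.5 = 8.5p and p* = 21.
Substitute back: q* = 887.5 - 2.5(21) = 835.
Total expenditure = p* × q* = 21 × 835 = 17535.

Total expenditure = 17535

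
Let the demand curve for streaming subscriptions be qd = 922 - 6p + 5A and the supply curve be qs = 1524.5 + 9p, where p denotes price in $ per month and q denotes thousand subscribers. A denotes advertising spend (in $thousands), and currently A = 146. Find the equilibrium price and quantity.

p* = 8.5, q* = 1601

With A = 146, demand is qd = 1652 - 6p.
At equilibrium qd = qs, so 1652 - 6p = 1524.5 + 9p; collecting terms, 127.5 = 15p and p* = 8.5.
Then q* = 1652 - 6(8.5) = 1601.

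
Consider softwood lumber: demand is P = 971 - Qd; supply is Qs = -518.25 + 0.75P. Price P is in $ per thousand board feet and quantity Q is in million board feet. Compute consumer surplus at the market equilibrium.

Consumer surplus = 7200

Solving each curve for Q: Qd = 971 - P.
The market clears where 971 - P = -518.25 + 0.75P. Rearranging, 1.75P = 1489.25, hence P* = 851.
From the demand curve, Q* = 971 - 851 = 120.
Demand choke price (Qd = 0): P = 971. Consumer surplus = ½ × (971 - 851) × 120 = 7200.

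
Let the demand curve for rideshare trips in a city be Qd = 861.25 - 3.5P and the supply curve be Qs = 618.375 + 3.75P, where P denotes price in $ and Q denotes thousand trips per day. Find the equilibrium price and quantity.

P* = 33.5, Q* = 744

Set Qd = Qs: 861.25 - 3.5P = 618.375 + 3.75P, so 242.875 = 7.25P and P* = 33.5.
Then Q* = 861.25 - 3.5(33.5) = 744.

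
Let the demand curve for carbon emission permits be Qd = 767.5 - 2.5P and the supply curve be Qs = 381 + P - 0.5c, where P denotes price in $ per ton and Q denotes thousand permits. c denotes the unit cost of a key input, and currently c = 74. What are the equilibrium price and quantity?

With c = 74, supply is Qs = 344 + P.
Set Qd = Qs: 767.5 - 2.5P = 344 + P, so 423.5 = 3.5P and P* = 121.
Plugging P* into demand: Q* = 767.5 - 2.5(121) = 465.

P* = 121, Q* = 465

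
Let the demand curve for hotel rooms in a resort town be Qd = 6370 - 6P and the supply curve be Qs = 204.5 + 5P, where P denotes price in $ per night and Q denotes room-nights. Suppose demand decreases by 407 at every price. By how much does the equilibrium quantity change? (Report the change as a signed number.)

ΔQ = -185

The market clears where 6370 - 6P = 204.5 + 5P. Rearranging, 11P = 6165.5, hence P* = 560.5.
Then Q* = 6370 - 6(560.5) = 3007.
After the shift, demand is Qd = 5963 - 6P.
New equilibrium: 5758.5 = 11P, so P = 523.5 and Q = 2822.
ΔQ = 2822 - 3007 = -185.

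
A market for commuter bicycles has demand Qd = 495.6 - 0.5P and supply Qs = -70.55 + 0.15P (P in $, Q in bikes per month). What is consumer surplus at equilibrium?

At equilibrium Qd = Qs, so 495.6 - 0.5P = -70.55 + 0.15P; collecting terms, 566.15 = 0.65P and P* = 871.
Then Q* = 495.6 - 0.5(871) = 60.1.
Demand choke price (Qd = 0): P = 495.6/0.5 = 991.2. Consumer surplus = ½ × (991.2 - 871) × 60.1 = 3612.01.

Consumer surplus = 3612.01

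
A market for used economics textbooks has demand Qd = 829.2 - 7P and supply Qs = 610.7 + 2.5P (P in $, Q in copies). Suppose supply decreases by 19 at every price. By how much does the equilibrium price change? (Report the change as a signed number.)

ΔP = 2

Equating demand and supply, 829.2 - 7P = 610.7 + 2.5P gives 9.5P = 218.5, so P* = 23.
Then Q* = 829.2 - 7(23) = 668.2.
After the shift, supply is Qs = 591.7 + 2.5P.
Re-solving, 9.5P = 237.5 gives P = 25 and Q = 654.2.
ΔP = 25 - 23 = 2.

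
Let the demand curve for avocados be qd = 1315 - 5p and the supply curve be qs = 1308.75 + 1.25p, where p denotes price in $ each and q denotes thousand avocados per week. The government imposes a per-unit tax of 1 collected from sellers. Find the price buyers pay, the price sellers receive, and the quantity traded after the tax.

p_b = 1.2, p_s = 0.2, q = 1309

The tax drives a wedge p_b - p_s = 1. Substituting p_s = p_b - 1 into supply: qs = 1307.5 + 1.25p_b.
Set qd = qs: 1315 - 5p_b = 1307.5 + 1.25p_b, so 7.5 = 6.25p_b and p_b = 1.2.
So p_s = 0.2 and the quantity traded is q = 1315 - 5(1.2) = 1309.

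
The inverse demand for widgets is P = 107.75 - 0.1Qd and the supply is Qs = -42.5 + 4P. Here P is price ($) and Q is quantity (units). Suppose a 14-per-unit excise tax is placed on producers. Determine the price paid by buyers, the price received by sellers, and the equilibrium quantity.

Solving each curve for Q: Qd = 1077.5 - 10P.
With a tax of 14 on producers, they supply based on the net price P_s = P_b - 14, so Qs = -98.5 + 4P_b.
Set Qd = Qs: 1077.5 - 10P_b = -98.5 + 4P_b, so 1176 = 14P_b and P_b = 84.
So P_s = 70 and the quantity traded is Q = 1077.5 - 10(84) = 237.5.

P_b = 84, P_s = 70, Q = 237.5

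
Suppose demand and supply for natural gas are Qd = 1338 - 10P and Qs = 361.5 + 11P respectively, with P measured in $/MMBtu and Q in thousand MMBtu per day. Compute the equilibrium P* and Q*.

The market clears where 1338 - 10P = 361.5 + 11P. Rearranging, 21P = 976.5, hence P* = 46.5.
Then Q* = 1338 - 10(46.5) = 873.

P* = 46.5, Q* = 873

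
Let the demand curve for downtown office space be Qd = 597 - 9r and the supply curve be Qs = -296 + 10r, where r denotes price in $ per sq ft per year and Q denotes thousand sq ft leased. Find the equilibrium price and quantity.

Equating demand and supply, 597 - 9r = -296 + 10r gives 19r = 893, so r* = 47.
Substitute back: Q* = 597 - 9(47) = 174.

r* = 47, Q* = 174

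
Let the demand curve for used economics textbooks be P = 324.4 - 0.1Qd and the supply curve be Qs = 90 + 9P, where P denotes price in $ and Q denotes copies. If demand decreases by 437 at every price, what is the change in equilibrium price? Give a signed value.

ΔP = -23

In direct form, Qd = 3244 - 10P.
At equilibrium Qd = Qs, so 3244 - 10P = 90 + 9P; collecting terms, 3154 = 19P and P* = 166.
Plugging P* into demand: Q* = 3244 - 10(166) = 1584.
After the shift, demand is Qd = 2807 - 10P.
The new intersection has 2717 = 19P, i.e. P = 143, Q = 1377.
ΔP = 143 - 166 = -23.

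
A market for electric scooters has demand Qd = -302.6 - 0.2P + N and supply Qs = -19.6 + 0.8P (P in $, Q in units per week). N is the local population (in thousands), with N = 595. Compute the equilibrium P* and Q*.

With N = 595, demand is Qd = 292.4 - 0.2P.
Equating demand and supply, 292.4 - 0.2P = -19.6 + 0.8P gives P = 312, so P* = 312.
Plugging P* into demand: Q* = 292.4 - 0.2(312) = 230.

P* = 312, Q* = 230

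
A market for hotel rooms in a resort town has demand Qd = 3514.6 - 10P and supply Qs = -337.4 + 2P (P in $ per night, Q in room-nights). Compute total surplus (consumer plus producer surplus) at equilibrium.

Set Qd = Qs: 3514.6 - 10P = -337.4 + 2P, so 3852 = 12P and P* = 321.
Plugging P* into demand: Q* = 3514.6 - 10(321) = 304.6.
Demand choke price = 351.46; supply choke price = 168.7. CS = ½(351.46 - 321)(304.6) = 4639.058; PS = ½(321 - 168.7)(304.6) = 23195.29. Total surplus = 27834.348.

Total surplus = 27834.348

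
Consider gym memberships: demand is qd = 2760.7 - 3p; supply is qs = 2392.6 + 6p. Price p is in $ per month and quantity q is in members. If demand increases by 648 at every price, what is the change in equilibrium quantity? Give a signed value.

Δq = 432

Set qd = qs: 2760.7 - 3p = 2392.6 + 6p, so 368.1 = 9p and p* = 40.9.
Substitute back: q* = 2760.7 - 3(40.9) = 2638.
After the shift, demand is qd = 3408.7 - 3p.
New equilibrium: 1016.1 = 9p, so p = 112.9 and q = 3070.
Δq = 3070 - 2638 = 432.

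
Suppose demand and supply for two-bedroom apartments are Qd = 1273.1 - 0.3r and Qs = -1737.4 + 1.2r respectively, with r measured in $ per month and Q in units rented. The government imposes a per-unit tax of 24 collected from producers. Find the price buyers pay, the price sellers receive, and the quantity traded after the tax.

r_b = 2026.2, r_s = 2002.2, Q = 665.24

The tax drives a wedge r_b - r_s = 24. Substituting r_s = r_b - 24 into supply: Qs = -1766.2 + 1.2r_b.
Set Qd = Qs: 1273.1 - 0.3r_b = -1766.2 + 1.2r_b, so 3039.3 = 1.5r_b and r_b = 2026.2.
Then r_s = 2026.2 - 24 = 2002.2 and Q = 1273.1 - 0.3(2026.2) = 665.24.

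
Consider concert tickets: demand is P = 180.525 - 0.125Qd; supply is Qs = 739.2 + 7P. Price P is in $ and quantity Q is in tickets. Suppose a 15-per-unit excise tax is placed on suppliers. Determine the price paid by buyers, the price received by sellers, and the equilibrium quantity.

P_b = 54, P_s = 39, Q = 1012.2

Rewriting in direct form: Qd = 1444.2 - 8P.
Suppliers keep P_s = P_b - 15 per unit, so supply in terms of the buyer price is Qs = 634.2 + 7P_b.
Market clearing requires 1444.2 - 8P_b = 634.2 + 7P_b; hence 810 = 15P_b and P_b = 54.
Then P_s = 54 - 15 = 39 and Q = 1444.2 - 8(54) = 1012.2.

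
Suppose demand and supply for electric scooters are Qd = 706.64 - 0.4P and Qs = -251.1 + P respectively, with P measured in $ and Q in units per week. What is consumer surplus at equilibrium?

Set Qd = Qs: 706.64 - 0.4P = -251.1 + P, so 957.74 = 1.4P and P* = 684.1.
Then Q* = 706.64 - 0.4(684.1) = 433.
Demand choke price (Qd = 0): P = 706.64/0.4 = 1766.6. Consumer surplus = ½ × (1766.6 - 684.1) × 433 = 234361.25.

Consumer surplus = 234361.25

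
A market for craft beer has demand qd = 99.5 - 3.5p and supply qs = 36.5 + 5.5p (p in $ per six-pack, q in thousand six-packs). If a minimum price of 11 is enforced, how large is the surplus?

Surplus = 36

With p fixed at 11, quantity demanded is 61 and quantity supplied is 97.
Surplus = qs - qd = 97 - 61 = 36.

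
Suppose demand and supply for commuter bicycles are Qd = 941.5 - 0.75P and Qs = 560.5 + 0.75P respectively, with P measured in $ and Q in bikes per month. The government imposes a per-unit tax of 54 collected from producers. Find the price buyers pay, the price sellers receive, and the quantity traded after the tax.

P_b = 281, P_s = 227, Q = 730.75

Producers keep P_s = P_b - 54 per unit, so supply in terms of the buyer price is Qs = 520 + 0.75P_b.
Market clearing requires 941.5 - 0.75P_b = 520 + 0.75P_b; hence 421.5 = 1.5P_b and P_b = 281.
So P_s = 227 and the quantity traded is Q = 941.5 - 0.75(281) = 730.75.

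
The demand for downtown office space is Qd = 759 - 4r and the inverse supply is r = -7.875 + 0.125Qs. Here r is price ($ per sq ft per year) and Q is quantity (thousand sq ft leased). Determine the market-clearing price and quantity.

r* = 58, Q* = 527

Inverting to quantity form: Qs = 63 + 8r.
Set Qd = Qs: 759 - 4r = 63 + 8r, so 696 = 12r and r* = 58.
Substitute back: Q* = 759 - 4(58) = 527.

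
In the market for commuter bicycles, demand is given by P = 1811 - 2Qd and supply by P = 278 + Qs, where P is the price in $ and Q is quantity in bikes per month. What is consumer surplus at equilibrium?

Consumer surplus = 261121

Rewriting in direct form: Qd = 905.5 - 0.5P and Qs = -278 + P.
Set Qd = Qs: 905.5 - 0.5P = -278 + P, so 1183.5 = 1.5P and P* = 789.
Plugging P* into demand: Q* = 905.5 - 0.5(789) = 511.
Demand choke price (Qd = 0): P = 905.5/0.5 = 1811. Consumer surplus = ½ × (1811 - 789) × 511 = 261121.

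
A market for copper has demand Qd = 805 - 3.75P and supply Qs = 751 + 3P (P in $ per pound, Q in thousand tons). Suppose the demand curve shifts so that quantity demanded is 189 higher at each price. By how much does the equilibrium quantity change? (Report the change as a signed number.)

At equilibrium Qd = Qs, so 805 - 3.75P = 751 + 3P; collecting terms, 54 = 6.75P and P* = 8.
From the demand curve, Q* = 805 - 3.75(8) = 775.
After the shift, demand is Qd = 994 - 3.75P.
New equilibrium: 243 = 6.75P, so P = 36 and Q = 859.
ΔQ = 859 - 775 = 84.

ΔQ = 84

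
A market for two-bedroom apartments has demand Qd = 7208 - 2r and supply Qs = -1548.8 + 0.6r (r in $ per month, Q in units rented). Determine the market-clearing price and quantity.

r* = 3368, Q* = 472

At equilibrium Qd = Qs, so 7208 - 2r = -1548.8 + 0.6r; collecting terms, 8756.8 = 2.6r and r* = 3368.
From the demand curve, Q* = 7208 - 2(3368) = 472.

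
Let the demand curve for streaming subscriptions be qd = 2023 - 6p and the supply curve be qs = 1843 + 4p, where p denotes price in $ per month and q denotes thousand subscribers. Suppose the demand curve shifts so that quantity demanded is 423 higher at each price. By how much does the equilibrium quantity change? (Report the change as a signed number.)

The market clears where 2023 - 6p = 1843 + 4p. Rearranging, 10p = 180, hence p* = 18.
From the demand curve, q* = 2023 - 6(18) = 1915.
After the shift, demand is qd = 2446 - 6p.
New equilibrium: 603 = 10p, so p = 60.3 and q = 2084.2.
Δq = 2084.2 - 1915 = 169.2.

Δq = 169.2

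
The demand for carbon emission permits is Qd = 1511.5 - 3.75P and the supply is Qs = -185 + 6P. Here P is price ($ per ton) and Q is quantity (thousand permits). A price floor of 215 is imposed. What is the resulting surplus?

Surplus = 399.75

At P = 215: Qd = 705.25 and Qs = 1105.
Surplus = Qs - Qd = 1105 - 705.25 = 399.75.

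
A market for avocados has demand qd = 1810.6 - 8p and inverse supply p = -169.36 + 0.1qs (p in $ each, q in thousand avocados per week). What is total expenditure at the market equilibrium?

In direct form, qs = 1693.6 + 10p.
Set qd = qs: 1810.6 - 8p = 1693.6 + 10p, so 117 = 18p and p* = 6.5.
Then q* = 1810.6 - 8(6.5) = 1758.6.
Total expenditure = p* × q* = 6.5 × 1758.6 = 11430.9.

Total expenditure = 11430.9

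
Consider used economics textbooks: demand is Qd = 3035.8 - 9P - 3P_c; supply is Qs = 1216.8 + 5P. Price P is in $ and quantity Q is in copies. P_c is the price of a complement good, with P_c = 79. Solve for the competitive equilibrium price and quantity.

With P_c = 79, demand is Qd = 2798.8 - 9P.
At equilibrium Qd = Qs, so 2798.8 - 9P = 1216.8 + 5P; collecting terms, 1582 = 14P and P* = 113.
Then Q* = 2798.8 - 9(113) = 1781.8.

P* = 113, Q* = 1781.8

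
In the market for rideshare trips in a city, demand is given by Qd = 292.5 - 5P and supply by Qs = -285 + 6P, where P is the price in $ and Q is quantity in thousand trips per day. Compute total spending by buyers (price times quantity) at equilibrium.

Set Qd = Qs: 292.5 - 5P = -285 + 6P, so 577.5 = 11P and P* = 52.5.
Then Q* = 292.5 - 5(52.5) = 30.
Total spending by buyers = P* × Q* = 52.5 × 30 = 1575.

Total spending by buyers = 1575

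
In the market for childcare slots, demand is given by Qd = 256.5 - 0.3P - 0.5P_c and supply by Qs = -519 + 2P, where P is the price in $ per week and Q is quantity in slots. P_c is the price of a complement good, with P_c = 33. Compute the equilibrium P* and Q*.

With P_c = 33, demand is Qd = 240 - 0.3P.
Equating demand and supply, 240 - 0.3P = -519 + 2P gives 2.3P = 759, so P* = 330.
From the demand curve, Q* = 240 - 0.3(330) = 141.

P* = 330, Q* = 141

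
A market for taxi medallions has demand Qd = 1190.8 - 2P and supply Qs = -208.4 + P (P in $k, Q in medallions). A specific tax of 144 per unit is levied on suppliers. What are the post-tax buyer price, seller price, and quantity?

With a tax of 144 on suppliers, they supply based on the net price P_s = P_b - 144, so Qs = -352.4 + P_b.
Market clearing requires 1190.8 - 2P_b = -352.4 + P_b; hence 1543.2 = 3P_b and P_b = 514.4.
Then P_s = 514.4 - 144 = 370.4 and Q = 1190.8 - 2(514.4) = 162.

P_b = 514.4, P_s = 370.4, Q = 162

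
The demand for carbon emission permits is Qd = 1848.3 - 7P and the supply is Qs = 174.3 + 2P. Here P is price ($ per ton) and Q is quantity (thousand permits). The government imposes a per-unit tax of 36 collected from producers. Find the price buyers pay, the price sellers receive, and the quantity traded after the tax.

Producers keep P_s = P_b - 36 per unit, so supply in terms of the buyer price is Qs = 102.3 + 2P_b.
Equate demand and the shifted supply: 1848.3 - 7P_b = 102.3 + 2P_b, giving 9P_b = 1746, so P_b = 194.
Then P_s = 194 - 36 = 158 and Q = 1848.3 - 7(194) = 490.3.

P_b = 194, P_s = 158, Q = 490.3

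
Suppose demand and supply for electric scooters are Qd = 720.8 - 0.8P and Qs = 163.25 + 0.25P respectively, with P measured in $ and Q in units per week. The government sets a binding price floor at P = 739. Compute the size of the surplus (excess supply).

With P fixed at 739, quantity demanded is 129.6 and quantity supplied is 348.
Surplus = Qs - Qd = 348 - 129.6 = 218.4.

Surplus = 218.4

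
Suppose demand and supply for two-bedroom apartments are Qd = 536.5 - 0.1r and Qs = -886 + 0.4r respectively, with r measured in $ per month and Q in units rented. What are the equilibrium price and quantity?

Set Qd = Qs: 536.5 - 0.1r = -886 + 0.4r, so 1422.5 = 0.5r and r* = 2845.
From the demand curve, Q* = 536.5 - 0.1(2845) = 252.

r* = 2845, Q* = 252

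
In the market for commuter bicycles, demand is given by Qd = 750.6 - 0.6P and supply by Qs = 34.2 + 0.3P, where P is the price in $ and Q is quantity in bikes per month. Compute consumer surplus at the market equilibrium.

Consumer surplus = 62107.5

The market clears where 750.6 - 0.6P = 34.2 + 0.3P. Rearranging, 0.9P = 716.4, hence P* = 796.
Plugging P* into demand: Q* = 750.6 - 0.6(796) = 273.
Demand choke price (Qd = 0): P = 750.6/0.6 = 1251. Consumer surplus = ½ × (1251 - 796) × 273 = 62107.5.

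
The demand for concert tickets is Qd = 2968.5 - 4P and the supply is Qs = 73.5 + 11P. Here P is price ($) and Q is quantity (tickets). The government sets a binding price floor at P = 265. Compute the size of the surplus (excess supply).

Evaluating both curves at the floor price 265 gives Qd = 1908.5, Qs = 2988.5.
Surplus = Qs - Qd = 2988.5 - 1908.5 = 1080.

Surplus = 1080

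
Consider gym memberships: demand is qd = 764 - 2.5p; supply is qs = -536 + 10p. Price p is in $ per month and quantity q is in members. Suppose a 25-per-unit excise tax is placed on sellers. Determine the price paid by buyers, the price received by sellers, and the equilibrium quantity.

Sellers keep p_s = p_b - 25 per unit, so supply in terms of the buyer price is qs = -786 + 10p_b.
Set qd = qs: 764 - 2.5p_b = -786 + 10p_b, so 1550 = 12.5p_b and p_b = 124.
So p_s = 99 and the quantity traded is q = 764 - 2.5(124) = 454.

p_b = 124, p_s = 99, q = 454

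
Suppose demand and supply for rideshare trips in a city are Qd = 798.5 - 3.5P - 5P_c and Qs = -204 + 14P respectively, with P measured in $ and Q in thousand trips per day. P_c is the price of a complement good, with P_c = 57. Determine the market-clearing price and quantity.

With P_c = 57, demand is Qd = 513.5 - 3.5P.
At equilibrium Qd = Qs, so 513.5 - 3.5P = -204 + 14P; collecting terms, 717.5 = 17.5P and P* = 41.
From the demand curve, Q* = 513.5 - 3.5(41) = 370.

P* = 41, Q* = 370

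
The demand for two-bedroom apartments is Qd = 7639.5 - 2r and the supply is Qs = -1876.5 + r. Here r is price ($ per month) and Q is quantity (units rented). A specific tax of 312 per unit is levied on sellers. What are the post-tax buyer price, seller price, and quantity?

Sellers keep r_s = r_b - 312 per unit, so supply in terms of the buyer price is Qs = -2188.5 + r_b.
Market clearing requires 7639.5 - 2r_b = -2188.5 + r_b; hence 9828 = 3r_b and r_b = 3276.
Then r_s = 3276 - 312 = 2964 and Q = 7639.5 - 2(3276) = 1087.5.

r_b = 3276, r_s = 2964, Q = 1087.5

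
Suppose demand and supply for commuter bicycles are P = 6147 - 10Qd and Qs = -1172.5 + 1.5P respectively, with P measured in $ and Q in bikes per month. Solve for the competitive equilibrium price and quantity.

Inverting to quantity form: Qd = 614.7 - 0.1P.
At equilibrium Qd = Qs, so 614.7 - 0.1P = -1172.5 + 1.5P; collecting terms, 1787.2 = 1.6P and P* = 1117.
Substitute back: Q* = 614.7 - 0.1(1117) = 503.

P* = 1117, Q* = 503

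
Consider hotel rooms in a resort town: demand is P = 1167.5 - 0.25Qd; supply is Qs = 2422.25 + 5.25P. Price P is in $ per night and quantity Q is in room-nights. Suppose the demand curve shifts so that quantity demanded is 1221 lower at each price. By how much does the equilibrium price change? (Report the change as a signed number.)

ΔP = -132

In direct form, Qd = 4670 - 4P.
Equating demand and supply, 4670 - 4P = 2422.25 + 5.25P gives 9.25P = 2247.75, so P* = 243.
Plugging P* into demand: Q* = 4670 - 4(243) = 3698.
After the shift, demand is Qd = 3449 - 4P.
Re-solving, 9.25P = 1026.75 gives P = 111 and Q = 3005.
ΔP = 111 - 243 = -132.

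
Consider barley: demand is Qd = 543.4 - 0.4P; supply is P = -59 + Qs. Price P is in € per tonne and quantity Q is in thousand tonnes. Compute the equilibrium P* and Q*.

Inverting to quantity form: Qs = 59 + P.
Equating demand and supply, 543.4 - 0.4P = 59 + P gives 1.4P = 484.4, so P* = 346.
Substitute back: Q* = 543.4 - 0.4(346) = 405.

P* = 346, Q* = 405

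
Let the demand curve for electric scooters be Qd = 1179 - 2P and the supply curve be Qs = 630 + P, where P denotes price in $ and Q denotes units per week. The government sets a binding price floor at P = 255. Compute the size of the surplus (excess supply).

At P = 255: Qd = 669 and Qs = 885.
Surplus = Qs - Qd = 885 - 669 = 216.

Surplus = 216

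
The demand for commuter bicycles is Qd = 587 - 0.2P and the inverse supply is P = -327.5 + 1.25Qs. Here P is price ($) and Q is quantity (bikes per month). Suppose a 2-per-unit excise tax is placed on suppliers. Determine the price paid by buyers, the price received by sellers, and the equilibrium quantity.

Rewriting in direct form: Qs = 262 + 0.8P.
Suppliers keep P_s = P_b - 2 per unit, so supply in terms of the buyer price is Qs = 260.4 + 0.8P_b.
Set Qd = Qs: 587 - 0.2P_b = 260.4 + 0.8P_b, so 326.6 = P_b and P_b = 326.6.
So P_s = 324.6 and the quantity traded is Q = 587 - 0.2(326.6) = 521.68.

P_b = 326.6, P_s = 324.6, Q = 521.68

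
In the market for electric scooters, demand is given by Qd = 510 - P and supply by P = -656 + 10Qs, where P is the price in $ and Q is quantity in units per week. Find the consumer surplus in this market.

Consumer surplus = 5618

Solving each curve for Q: Qs = 65.6 + 0.1P.
Set Qd = Qs: 510 - P = 65.6 + 0.1P, so 444.4 = 1.1P and P* = 404.
Substitute back: Q* = 510 - 404 = 106.
Demand choke price (Qd = 0): P = 510. Consumer surplus = ½ × (510 - 404) × 106 = 5618.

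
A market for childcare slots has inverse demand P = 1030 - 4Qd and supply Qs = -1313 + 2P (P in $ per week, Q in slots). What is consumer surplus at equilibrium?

Solving each curve for Q: Qd = 257.5 - 0.25P.
At equilibrium Qd = Qs, so 257.5 - 0.25P = -1313 + 2P; collecting terms, 1570.5 = 2.25P and P* = 698.
Then Q* = 257.5 - 0.25(698) = 83.
Demand choke price (Qd = 0): P = 257.5/0.25 = 1030. Consumer surplus = ½ × (1030 - 698) × 83 = 13778.

Consumer surplus = 13778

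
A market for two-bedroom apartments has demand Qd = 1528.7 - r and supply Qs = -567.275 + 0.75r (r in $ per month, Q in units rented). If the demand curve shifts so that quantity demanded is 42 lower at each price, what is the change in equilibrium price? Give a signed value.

Δr = -24

The market clears where 1528.7 - r = -567.275 + 0.75r. Rearranging, 1.75r = 2095.975, hence r* = 1197.7.
From the demand curve, Q* = 1528.7 - 1197.7 = 331.
After the shift, demand is Qd = 1486.7 - r.
Re-solving, 1.75r = 2053.975 gives r = 1173.7 and Q = 313.
Δr = 1173.7 - 1197.7 = -24.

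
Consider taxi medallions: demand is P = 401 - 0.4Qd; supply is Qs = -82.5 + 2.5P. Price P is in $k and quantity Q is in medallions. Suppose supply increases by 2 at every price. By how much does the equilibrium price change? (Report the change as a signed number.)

ΔP = -0.4

Solving each curve for Q: Qd = 1002.5 - 2.5P.
Set Qd = Qs: 1002.5 - 2.5P = -82.5 + 2.5P, so 1085 = 5P and P* = 217.
Substitute back: Q* = 1002.5 - 2.5(217) = 460.
After the shift, supply is Qs = -80.5 + 2.5P.
New equilibrium: 1083 = 5P, so P = 216.6 and Q = 461.
ΔP = 216.6 - 217 = -0.4.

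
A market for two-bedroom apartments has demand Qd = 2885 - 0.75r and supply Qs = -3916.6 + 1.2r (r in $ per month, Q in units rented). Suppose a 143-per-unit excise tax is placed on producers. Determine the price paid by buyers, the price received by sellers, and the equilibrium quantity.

Producers keep r_s = r_b - 143 per unit, so supply in terms of the buyer price is Qs = -4088.2 + 1.2r_b.
Set Qd = Qs: 2885 - 0.75r_b = -4088.2 + 1.2r_b, so 6973.2 = 1.95r_b and r_b = 3576.
So r_s = 3433 and the quantity traded is Q = 2885 - 0.75(3576) = 203.

r_b = 3576, r_s = 3433, Q = 203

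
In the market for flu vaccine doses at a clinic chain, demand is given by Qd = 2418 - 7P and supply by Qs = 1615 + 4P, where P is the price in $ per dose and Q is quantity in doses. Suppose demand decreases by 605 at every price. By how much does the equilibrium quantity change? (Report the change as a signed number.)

Equating demand and supply, 2418 - 7P = 1615 + 4P gives 11P = 803, so P* = 73.
Substitute back: Q* = 2418 - 7(73) = 1907.
After the shift, demand is Qd = 1813 - 7P.
Re-solving, 11P = 198 gives P = 18 and Q = 1687.
ΔQ = 1687 - 1907 = -220.

ΔQ = -220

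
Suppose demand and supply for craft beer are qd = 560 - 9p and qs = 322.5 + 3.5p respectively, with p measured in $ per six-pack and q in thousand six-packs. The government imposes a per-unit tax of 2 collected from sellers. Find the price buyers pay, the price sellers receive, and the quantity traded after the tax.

p_b = 19.56, p_s = 17.56, q = 383.96

With a tax of 2 on sellers, they supply based on the net price p_s = p_b - 2, so qs = 315.5 + 3.5p_b.
Equate demand and the shifted supply: 560 - 9p_b = 315.5 + 3.5p_b, giving 12.5p_b = 244.5, so p_b = 19.56.
Then p_s = 19.56 - 2 = 17.56 and q = 560 - 9(19.56) = 383.96.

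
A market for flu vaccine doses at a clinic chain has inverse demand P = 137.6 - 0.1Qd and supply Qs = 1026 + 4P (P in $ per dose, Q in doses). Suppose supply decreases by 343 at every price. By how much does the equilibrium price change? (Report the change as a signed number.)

ΔP = 24.5

Inverting to quantity form: Qd = 1376 - 10P.
At equilibrium Qd = Qs, so 1376 - 10P = 1026 + 4P; collecting terms, 350 = 14P and P* = 25.
From the demand curve, Q* = 1376 - 10(25) = 1126.
After the shift, supply is Qs = 683 + 4P.
The new intersection has 693 = 14P, i.e. P = 49.5, Q = 881.
ΔP = 49.5 - 25 = 24.5.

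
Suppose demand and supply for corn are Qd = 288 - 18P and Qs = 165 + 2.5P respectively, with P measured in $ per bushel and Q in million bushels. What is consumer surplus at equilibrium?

Equating demand and supply, 288 - 18P = 165 + 2.5P gives 20.5P = 123, so P* = 6.
From the demand curve, Q* = 288 - 18(6) = 180.
Demand choke price (Qd = 0): P = 288/18 = 16. Consumer surplus = ½ × (16 - 6) × 180 = 900.

Consumer surplus = 900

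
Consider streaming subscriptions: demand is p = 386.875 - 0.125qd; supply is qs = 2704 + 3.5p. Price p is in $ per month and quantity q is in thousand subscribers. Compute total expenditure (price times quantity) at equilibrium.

Total expenditure = 95982

Inverting to quantity form: qd = 3095 - 8p.
Equating demand and supply, 3095 - 8p = 2704 + 3.5p gives 11.5p = 391, so p* = 34.
Substitute back: q* = 3095 - 8(34) = 2823.
Total expenditure = p* × q* = 34 × 2823 = 95982.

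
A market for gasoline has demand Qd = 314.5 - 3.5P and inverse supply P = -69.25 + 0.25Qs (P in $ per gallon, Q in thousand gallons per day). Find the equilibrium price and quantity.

Solving each curve for Q: Qs = 277 + 4P.
Set Qd = Qs: 314.5 - 3.5P = 277 + 4P, so 37.5 = 7.5P and P* = 5.
Then Q* = 314.5 - 3.5(5) = 297.

P* = 5, Q* = 297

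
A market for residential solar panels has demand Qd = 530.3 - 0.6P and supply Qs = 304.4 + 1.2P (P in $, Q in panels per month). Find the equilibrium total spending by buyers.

Set Qd = Qs: 530.3 - 0.6P = 304.4 + 1.2P, so 225.9 = 1.8P and P* = 125.5.
From the demand curve, Q* = 530.3 - 0.6(125.5) = 455.
Total spending by buyers = P* × Q* = 125.5 × 455 = 57102.5.

Total spending by buyers = 57102.5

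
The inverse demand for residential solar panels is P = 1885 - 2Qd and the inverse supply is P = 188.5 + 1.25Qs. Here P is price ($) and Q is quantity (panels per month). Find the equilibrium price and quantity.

P* = 841, Q* = 522

Inverting to quantity form: Qd = 942.5 - 0.5P and Qs = -150.8 + 0.8P.
At equilibrium Qd = Qs, so 942.5 - 0.5P = -150.8 + 0.8P; collecting terms, 1093.3 = 1.3P and P* = 841.
Substitute back: Q* = 942.5 - 0.5(841) = 522.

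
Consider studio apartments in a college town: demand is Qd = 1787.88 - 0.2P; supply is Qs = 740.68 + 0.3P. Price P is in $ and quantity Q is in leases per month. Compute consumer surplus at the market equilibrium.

Consumer surplus = 4685402.5

Set Qd = Qs: 1787.88 - 0.2P = 740.68 + 0.3P, so 1047.2 = 0.5P and P* = 2094.4.
Plugging P* into demand: Q* = 1787.88 - 0.2(2094.4) = 1369.
Demand choke price (Qd = 0): P = 1787.88/0.2 = 8939.4. Consumer surplus = ½ × (8939.4 - 2094.4) × 1369 = 4685402.5.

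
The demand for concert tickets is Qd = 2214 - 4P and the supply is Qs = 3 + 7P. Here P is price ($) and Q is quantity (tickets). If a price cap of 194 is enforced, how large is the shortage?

Evaluating both curves at the ceiling price 194 gives Qd = 1438, Qs = 1361.
Shortage = Qd - Qs = 1438 - 1361 = 77.

Shortage = 77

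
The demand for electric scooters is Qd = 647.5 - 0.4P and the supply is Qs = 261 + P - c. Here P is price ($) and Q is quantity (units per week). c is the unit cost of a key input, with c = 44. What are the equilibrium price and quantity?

With c = 44, supply is Qs = 217 + P.
Set Qd = Qs: 647.5 - 0.4P = 217 + P, so 430.5 = 1.4P and P* = 307.5.
Substitute back: Q* = 647.5 - 0.4(307.5) = 524.5.

P* = 307.5, Q* = 524.5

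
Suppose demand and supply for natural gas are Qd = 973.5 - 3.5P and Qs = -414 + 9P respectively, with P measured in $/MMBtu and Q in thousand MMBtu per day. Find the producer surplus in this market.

Producer surplus = 19012.5

Equating demand and supply, 973.5 - 3.5P = -414 + 9P gives 12.5P = 1387.5, so P* = 111.
Then Q* = 973.5 - 3.5(111) = 585.
Supply choke price (Qs = 0): P = 46. Producer surplus = ½ × (111 - 46) × 585 = 19012.5.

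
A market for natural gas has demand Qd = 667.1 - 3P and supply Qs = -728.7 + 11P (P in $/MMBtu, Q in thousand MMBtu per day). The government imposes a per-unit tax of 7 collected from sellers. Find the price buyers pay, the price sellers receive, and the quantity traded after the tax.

With a tax of 7 on sellers, they supply based on the net price P_s = P_b - 7, so Qs = -805.7 + 11P_b.
Set Qd = Qs: 667.1 - 3P_b = -805.7 + 11P_b, so 1472.8 = 14P_b and P_b = 105.2.
So P_s = 98.2 and the quantity traded is Q = 667.1 - 3(105.2) = 351.5.

P_b = 105.2, P_s = 98.2, Q = 351.5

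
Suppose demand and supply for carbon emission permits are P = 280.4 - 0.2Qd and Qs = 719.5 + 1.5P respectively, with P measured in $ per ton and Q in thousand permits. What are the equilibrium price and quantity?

Rewriting in direct form: Qd = 1402 - 5P.
Set Qd = Qs: 1402 - 5P = 719.5 + 1.5P, so 682.5 = 6.5P and P* = 105.
Substitute back: Q* = 1402 - 5(105) = 877.

P* = 105, Q* = 877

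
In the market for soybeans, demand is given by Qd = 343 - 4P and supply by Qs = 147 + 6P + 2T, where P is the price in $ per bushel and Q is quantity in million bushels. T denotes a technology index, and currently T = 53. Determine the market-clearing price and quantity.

With T = 53, supply is Qs = 253 + 6P.
Equating demand and supply, 343 - 4P = 253 + 6P gives 10P = 90, so P* = 9.
From the demand curve, Q* = 343 - 4(9) = 307.

P* = 9, Q* = 307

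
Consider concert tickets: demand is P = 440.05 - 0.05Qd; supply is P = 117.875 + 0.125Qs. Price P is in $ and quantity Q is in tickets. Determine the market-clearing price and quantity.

Solving each curve for Q: Qd = 8801 - 20P and Qs = -943 + 8P.
At equilibrium Qd = Qs, so 8801 - 20P = -943 + 8P; collecting terms, 9744 = 28P and P* = 348.
Then Q* = 8801 - 20(348) = 1841.

P* = 348, Q* = 1841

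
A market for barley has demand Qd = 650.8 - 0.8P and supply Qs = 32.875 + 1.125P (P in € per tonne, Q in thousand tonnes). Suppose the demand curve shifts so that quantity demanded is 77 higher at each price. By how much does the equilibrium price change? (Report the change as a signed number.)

The market clears where 650.8 - 0.8P = 32.875 + 1.125P. Rearranging, 1.925P = 617.925, hence P* = 321.
From the demand curve, Q* = 650.8 - 0.8(321) = 394.
After the shift, demand is Qd = 727.8 - 0.8P.
New equilibrium: 694.925 = 1.925P, so P = 361 and Q = 439.
ΔP = 361 - 321 = 40.

ΔP = 40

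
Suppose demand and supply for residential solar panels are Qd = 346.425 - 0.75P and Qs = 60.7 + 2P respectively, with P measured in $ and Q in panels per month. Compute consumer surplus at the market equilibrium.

Consumer surplus = 48061.5

Equating demand and supply, 346.425 - 0.75P = 60.7 + 2P gives 2.75P = 285.725, so P* = 103.9.
Substitute back: Q* = 346.425 - 0.75(103.9) = 268.5.
Demand choke price (Qd = 0): P = 346.425/0.75 = 461.9. Consumer surplus = ½ × (461.9 - 103.9) × 268.5 = 48061.5.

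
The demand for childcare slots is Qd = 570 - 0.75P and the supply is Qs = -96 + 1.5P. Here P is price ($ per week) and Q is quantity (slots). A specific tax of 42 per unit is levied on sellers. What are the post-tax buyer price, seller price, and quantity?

With a tax of 42 on sellers, they supply based on the net price P_s = P_b - 42, so Qs = -159 + 1.5P_b.
Set Qd = Qs: 570 - 0.75P_b = -159 + 1.5P_b, so 729 = 2.25P_b and P_b = 324.
Then P_s = 324 - 42 = 282 and Q = 570 - 0.75(324) = 327.

P_b = 324, P_s = 282, Q = 327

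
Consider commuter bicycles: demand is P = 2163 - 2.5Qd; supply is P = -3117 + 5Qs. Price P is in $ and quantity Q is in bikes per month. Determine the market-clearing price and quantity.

Inverting to quantity form: Qd = 865.2 - 0.4P and Qs = 623.4 + 0.2P.
Set Qd = Qs: 865.2 - 0.4P = 623.4 + 0.2P, so 241.8 = 0.6P and P* = 403.
Then Q* = 865.2 - 0.4(403) = 704.

P* = 403, Q* = 704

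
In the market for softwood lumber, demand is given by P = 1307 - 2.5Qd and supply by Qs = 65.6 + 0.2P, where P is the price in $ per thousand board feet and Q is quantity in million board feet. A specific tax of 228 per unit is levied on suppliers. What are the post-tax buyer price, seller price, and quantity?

Inverting to quantity form: Qd = 522.8 - 0.4P.
With a tax of 228 on suppliers, they supply based on the net price P_s = P_b - 228, so Qs = 20 + 0.2P_b.
Equate demand and the shifted supply: 522.8 - 0.4P_b = 20 + 0.2P_b, giving 0.6P_b = 502.8, so P_b = 838.
So P_s = 610 and the quantity traded is Q = 522.8 - 0.4(838) = 187.6.

P_b = 838, P_s = 610, Q = 187.6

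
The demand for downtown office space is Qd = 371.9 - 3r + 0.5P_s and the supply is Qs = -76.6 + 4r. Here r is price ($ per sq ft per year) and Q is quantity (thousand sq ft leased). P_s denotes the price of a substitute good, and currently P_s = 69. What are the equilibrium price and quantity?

With P_s = 69, demand is Qd = 406.4 - 3r.
The market clears where 406.4 - 3r = -76.6 + 4r. Rearranging, 7r = 483, hence r* = 69.
Substitute back: Q* = 406.4 - 3(69) = 199.4.

r* = 69, Q* = 199.4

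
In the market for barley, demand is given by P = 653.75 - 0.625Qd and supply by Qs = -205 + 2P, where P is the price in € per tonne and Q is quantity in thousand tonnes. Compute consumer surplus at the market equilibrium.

Rewriting in direct form: Qd = 1046 - 1.6P.
Equating demand and supply, 1046 - 1.6P = -205 + 2P gives 3.6P = 1251, so P* = 347.5.
Plugging P* into demand: Q* = 1046 - 1.6(347.5) = 490.
Demand choke price (Qd = 0): P = 1046/1.6 = 653.75. Consumer surplus = ½ × (653.75 - 347.5) × 490 = 75031.25.

Consumer surplus = 75031.25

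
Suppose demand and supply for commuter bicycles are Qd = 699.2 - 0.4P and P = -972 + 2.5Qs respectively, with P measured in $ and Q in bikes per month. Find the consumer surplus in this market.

Consumer surplus = 369920

Solving each curve for Q: Qs = 388.8 + 0.4P.
At equilibrium Qd = Qs, so 699.2 - 0.4P = 388.8 + 0.4P; collecting terms, 310.4 = 0.8P and P* = 388.
Plugging P* into demand: Q* = 699.2 - 0.4(388) = 544.
Demand choke price (Qd = 0): P = 699.2/0.4 = 1748. Consumer surplus = ½ × (1748 - 388) × 544 = 369920.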